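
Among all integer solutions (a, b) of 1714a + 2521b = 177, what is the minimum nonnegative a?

gcd(2521, 1714) = 1.
1 divides 177, so solutions exist.
By Bézout, 1714×(-1084) + 2521×(737) = 1.
Scale by 177/1 = 177: (a₀, b₀) = (-191868, 130449).
General solution: a = -191868 + 2521t, b = 130449 - 1714t for integer t.
a ≥ 0: smallest is -191868 mod 2521 = 2249 (at t = 77), with b = -1529.

2249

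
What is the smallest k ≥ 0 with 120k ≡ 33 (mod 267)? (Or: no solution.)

gcd(267, 120) = 3  (267 = 2·120 + 27, 120 = 4·27 + 12, 27 = 2·12 + 3, 12 = 4·3).
3 divides 33, so solutions exist.
Back-substituting, 120·(-20) + 267·(9) = 3.
So 120·(-20) ≡ 3 (mod 267); multiply by 11: k ≡ -220 (mod 89).
Smallest nonnegative: k = -220 mod 89 = 47.

47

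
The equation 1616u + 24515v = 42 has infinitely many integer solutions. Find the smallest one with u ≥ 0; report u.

9982

gcd(24515, 1616):
  24515 = 15·1616 + 275
  1616 = 5·275 + 241
  275 = 1·241 + 34
  241 = 7·34 + 3
  34 = 11·3 + 1
  3 = 3·1
so gcd(24515, 1616) = 1.
1 divides 42, so solutions exist.
Back-substitute for Bézout coefficients:
  1 = 34 - 11·3
  ... = 1616·(-7934) + 24515·(523)
Scale by 42/1 = 42: (u₀, v₀) = (-333228, 21966).
General solution: u = -333228 + 24515t, v = 21966 - 1616t for integer t.
u ≥ 0: smallest is -333228 mod 24515 = 9982 (at t = 14), with v = -658.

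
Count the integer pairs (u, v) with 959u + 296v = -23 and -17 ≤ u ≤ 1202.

gcd(959, 296):
  959 = 3*296 + 71
  296 = 4*71 + 12
  71 = 5*12 + 11
  12 = 1*11 + 1
  11 = 11*1
so gcd(959, 296) = 1.
Back-substitute for Bézout coefficients:
  1 = 12 - 1*11
  ... = 959*(-25) + 296*(81)
Scale by -23: particular solution (575, -1863); reduce u mod 296: (279, -904).
General solution: u = 279 + 296t, v = -904 - 959t for integer t.
-17 ≤ 279 + 296t ≤ 1202 gives t ∈ [-1, 3], which is 5 values.

5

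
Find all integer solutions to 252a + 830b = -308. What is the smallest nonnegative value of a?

gcd(830, 252) = 2.
2 divides -308, so solutions exist.
By Bézout, 252*(56) + 830*(-17) = 2.
Scale by -308/2 = -154: (a₀, b₀) = (-8624, 2618).
General solution: a = -8624 + 415t, b = 2618 - 126t for integer t.
a ≥ 0: smallest is -8624 mod 415 = 91 (at t = 21), with b = -28.

91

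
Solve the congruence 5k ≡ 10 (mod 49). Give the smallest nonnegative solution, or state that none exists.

2

gcd(49, 5) = 1.
1 divides 10, so solutions exist.
By Bézout, 5×(10) + 49×(-1) = 1.
So 5×(10) ≡ 1 (mod 49); multiply by 10: k ≡ 100 (mod 49).
Smallest nonnegative: k = 100 mod 49 = 2.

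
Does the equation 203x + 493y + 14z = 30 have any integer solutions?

yes

gcd(493, 203) = 29  (493 = 2·203 + 87, 203 = 2·87 + 29, 87 = 3·29).
gcd(29, 14) = 1.
1 divides 30, so integer solutions exist.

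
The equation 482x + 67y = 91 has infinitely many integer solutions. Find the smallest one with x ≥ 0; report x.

gcd(482, 67) = 1.
1 divides 91, so solutions exist.
By Bézout, 482×(31) + 67×(-223) = 1.
Scale by 91/1 = 91: (x₀, y₀) = (2821, -20293).
General solution: x = 2821 + 67t, y = -20293 - 482t for integer t.
x ≥ 0: smallest is 2821 mod 67 = 7 (at t = -42), with y = -49.

7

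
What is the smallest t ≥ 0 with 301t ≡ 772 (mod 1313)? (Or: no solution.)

gcd(1313, 301) = 1  (1313 = 4*301 + 109, 301 = 2*109 + 83, 109 = 1*83 + 26, 83 = 3*26 + 5, 26 = 5*5 + 1, 5 = 5*1).
1 divides 772, so solutions exist.
Back-substituting, 301*(-253) + 1313*(58) = 1.
So 301*(-253) ≡ 1 (mod 1313); multiply by 772: t ≡ -195316 (mod 1313).
Smallest nonnegative: t = -195316 mod 1313 = 321.

321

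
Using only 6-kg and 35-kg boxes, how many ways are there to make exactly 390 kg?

2

Need nonnegative integers with 6j + 35k = 390.
gcd(6, 35) = 1, and 6·(6) + 35·(-1) = 1.
So (j₀, k₀) = (2340, -390); general j = 2340 + 35t, k = -390 - 6t.
j ≥ 0 ⇒ t ≥ -66; k ≥ 0 ⇒ t ≤ -65. That's 2 values of t.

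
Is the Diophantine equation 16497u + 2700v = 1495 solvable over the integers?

gcd(16497, 2700):
  16497 = 6×2700 + 297
  2700 = 9×297 + 27
  297 = 11×27
so gcd(16497, 2700) = 27.
27 does not divide 1495 (remainder 10), so no integer solutions.

no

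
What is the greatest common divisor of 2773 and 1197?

gcd(2773, 1197) = 1  (2773 = 2·1197 + 379, 1197 = 3·379 + 60, 379 = 6·60 + 19, 60 = 3·19 + 3, 19 = 6·3 + 1, 3 = 3·1).

1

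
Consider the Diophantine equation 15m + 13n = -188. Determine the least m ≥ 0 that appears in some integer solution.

gcd(15, 13):
  15 = 1*13 + 2
  13 = 6*2 + 1
  2 = 2*1
so gcd(15, 13) = 1.
1 divides -188, so solutions exist.
Back-substitute for Bézout coefficients:
  1 = 13 - 6*2
  ... = 15*(-6) + 13*(7)
Scale by -188/1 = -188: (m₀, n₀) = (1128, -1316).
General solution: m = 1128 + 13t, n = -1316 - 15t for integer t.
m ≥ 0: smallest is 1128 mod 13 = 10 (at t = -86), with n = -26.

10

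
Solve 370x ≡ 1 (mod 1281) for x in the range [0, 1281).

412

gcd(1281, 370) = 1.
By Bézout, 370·(412) + 1281·(-119) = 1.
So 370·412 ≡ 1 (mod 1281), and 412 mod 1281 = 412.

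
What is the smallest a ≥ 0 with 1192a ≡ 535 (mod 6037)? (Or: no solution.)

gcd(6037, 1192) = 1.
1 divides 535, so solutions exist.
By Bézout, 1192*(1960) + 6037*(-387) = 1.
So 1192*(1960) ≡ 1 (mod 6037); multiply by 535: a ≡ 1048600 (mod 6037).
Smallest nonnegative: a = 1048600 mod 6037 = 4199.

4199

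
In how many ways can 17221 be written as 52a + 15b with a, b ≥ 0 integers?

gcd(52, 15) = 1  (52 = 3×15 + 7, 15 = 2×7 + 1, 7 = 7×1).
Back-substituting, 52×(-2) + 15×(7) = 1.
Scale by 17221: one solution is (-34442, 120547). Reduce a mod 15: (13, 1103).
General: a = 13 + 15t, b = 1103 - 52t.
a ≥ 0 ⇒ t ≥ 0; b ≥ 0 ⇒ t ≤ 21. So t ∈ [0, 21]: 22 solutions.

22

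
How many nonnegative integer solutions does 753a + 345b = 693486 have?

gcd(753, 345) = 3  (753 = 2×345 + 63, 345 = 5×63 + 30, 63 = 2×30 + 3, 30 = 10×3).
Back-substituting, 753×(11) + 345×(-24) = 3.
Scale by 231162: one solution is (2542782, -5547888). Reduce a mod 115: (17, 1973).
General: a = 17 + 115t, b = 1973 - 251t.
a ≥ 0 ⇒ t ≥ 0; b ≥ 0 ⇒ t ≤ 7. So t ∈ [0, 7]: 8 solutions.

8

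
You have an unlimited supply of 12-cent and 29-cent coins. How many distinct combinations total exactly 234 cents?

Need nonnegative integers with 12j + 29k = 234.
gcd(12, 29) = 1, and 12·(-12) + 29·(5) = 1.
So (j₀, k₀) = (-2808, 1170); general j = -2808 + 29t, k = 1170 - 12t.
j ≥ 0 ⇒ t ≥ 97; k ≥ 0 ⇒ t ≤ 97. That's 1 value of t.

1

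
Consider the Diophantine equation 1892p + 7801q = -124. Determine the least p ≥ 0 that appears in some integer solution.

gcd(7801, 1892) = 1  (7801 = 4·1892 + 233, 1892 = 8·233 + 28, 233 = 8·28 + 9, 28 = 3·9 + 1, 9 = 9·1).
1 divides -124, so solutions exist.
Back-substituting, 1892·(837) + 7801·(-203) = 1.
Scale by -124/1 = -124: (p₀, q₀) = (-103788, 25172).
General solution: p = -103788 + 7801t, q = 25172 - 1892t for integer t.
p ≥ 0: smallest is -103788 mod 7801 = 5426 (at t = 14), with q = -1316.

5426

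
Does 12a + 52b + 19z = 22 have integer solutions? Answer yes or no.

gcd(52, 12) = 4.
gcd(4, 19) = 1.
1 divides 22, so integer solutions exist.

yes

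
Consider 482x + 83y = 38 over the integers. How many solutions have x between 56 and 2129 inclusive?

25

gcd(482, 83) = 1.
By Bézout, 482·(-26) + 83·(151) = 1.
Particular solution: (8, -46).
General solution: x = 8 + 83t, y = -46 - 482t for integer t.
56 ≤ 8 + 83t ≤ 2129 gives t ∈ [1, 25], which is 25 values.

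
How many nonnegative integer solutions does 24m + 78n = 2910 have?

gcd(78, 24) = 6  (78 = 3×24 + 6, 24 = 4×6).
Back-substituting, 24×(-3) + 78×(1) = 6.
Scale by 485: one solution is (-1455, 485). Reduce m mod 13: (1, 37).
General: m = 1 + 13t, n = 37 - 4t.
m ≥ 0 ⇒ t ≥ 0; n ≥ 0 ⇒ t ≤ 9. So t ∈ [0, 9]: 10 solutions.

10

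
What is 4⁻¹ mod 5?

4

gcd(5, 4) = 1.
By Bézout, 4*(-1) + 5*(1) = 1.
So 4*-1 ≡ 1 (mod 5), and -1 mod 5 = 4.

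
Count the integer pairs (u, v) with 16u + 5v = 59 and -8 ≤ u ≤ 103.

gcd(16, 5) = 1  (16 = 3×5 + 1, 5 = 5×1).
Back-substituting, 16×(1) + 5×(-3) = 1.
Scale by 59: particular solution (59, -177); reduce u mod 5: (4, -1).
General solution: u = 4 + 5t, v = -1 - 16t for integer t.
-8 ≤ 4 + 5t ≤ 103 gives t ∈ [-2, 19], which is 22 values.

22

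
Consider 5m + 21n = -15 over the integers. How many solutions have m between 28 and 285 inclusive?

gcd(21, 5):
  21 = 4·5 + 1
  5 = 5·1
so gcd(21, 5) = 1.
Back-substitute for Bézout coefficients:
  1 = 21 - 4·5
  ... = 5·(-4) + 21·(1)
Scale by -15: particular solution (60, -15); reduce m mod 21: (18, -5).
General solution: m = 18 + 21t, n = -5 - 5t for integer t.
28 ≤ 18 + 21t ≤ 285 gives t ∈ [1, 12], which is 12 values.

12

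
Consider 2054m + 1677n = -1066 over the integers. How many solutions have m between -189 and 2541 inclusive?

gcd(2054, 1677) = 13  (2054 = 1·1677 + 377, 1677 = 4·377 + 169, 377 = 2·169 + 39, 169 = 4·39 + 13, 39 = 3·13).
Back-substituting, 2054·(-40) + 1677·(49) = 13.
Scale by -82: particular solution (3280, -4018); reduce m mod 129: (55, -68).
General solution: m = 55 + 129t, n = -68 - 158t for integer t.
-189 ≤ 55 + 129t ≤ 2541 gives t ∈ [-1, 19], which is 21 values.

21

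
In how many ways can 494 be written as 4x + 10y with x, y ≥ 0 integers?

gcd(10, 4):
  10 = 2·4 + 2
  4 = 2·2
so gcd(10, 4) = 2.
Back-substitute for Bézout coefficients:
  2 = 10 - 2·4
  ... = 4·(-2) + 10·(1)
Scale by 247: one solution is (-494, 247). Reduce x mod 5: (1, 49).
General: x = 1 + 5t, y = 49 - 2t.
x ≥ 0 ⇒ t ≥ 0; y ≥ 0 ⇒ t ≤ 24. So t ∈ [0, 24]: 25 solutions.

25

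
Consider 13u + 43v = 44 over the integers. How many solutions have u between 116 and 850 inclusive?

gcd(43, 13) = 1.
By Bézout, 13×(10) + 43×(-3) = 1.
Particular solution: (10, -2).
General solution: u = 10 + 43t, v = -2 - 13t for integer t.
116 ≤ 10 + 43t ≤ 850 gives t ∈ [3, 19], which is 17 values.

17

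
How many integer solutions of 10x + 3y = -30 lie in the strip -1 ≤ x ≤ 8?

gcd(10, 3):
  10 = 3*3 + 1
  3 = 3*1
so gcd(10, 3) = 1.
Back-substitute for Bézout coefficients:
  1 = 10 - 3*3
  ... = 10*(1) + 3*(-3)
Scale by -30: particular solution (-30, 90); reduce x mod 3: (0, -10).
General solution: x = 0 + 3t, y = -10 - 10t for integer t.
-1 ≤ 0 + 3t ≤ 8 gives t ∈ [0, 2], which is 3 values.

3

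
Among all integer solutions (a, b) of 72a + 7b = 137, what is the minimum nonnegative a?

gcd(72, 7) = 1  (72 = 10*7 + 2, 7 = 3*2 + 1, 2 = 2*1).
1 divides 137, so solutions exist.
Back-substituting, 72*(-3) + 7*(31) = 1.
Scale by 137/1 = 137: (a₀, b₀) = (-411, 4247).
General solution: a = -411 + 7t, b = 4247 - 72t for integer t.
a ≥ 0: smallest is -411 mod 7 = 2 (at t = 59), with b = -1.

2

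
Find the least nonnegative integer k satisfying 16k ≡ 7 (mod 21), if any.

7

gcd(21, 16) = 1  (21 = 1×16 + 5, 16 = 3×5 + 1, 5 = 5×1).
1 divides 7, so solutions exist.
Back-substituting, 16×(4) + 21×(-3) = 1.
So 16×(4) ≡ 1 (mod 21); multiply by 7: k ≡ 28 (mod 21).
Smallest nonnegative: k = 28 mod 21 = 7.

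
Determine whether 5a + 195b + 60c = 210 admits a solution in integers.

gcd(195, 5) = 5  (195 = 39*5).
gcd(5, 60) = 5.
5 divides 210, so integer solutions exist.

yes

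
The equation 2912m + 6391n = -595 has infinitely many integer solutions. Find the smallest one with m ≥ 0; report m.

81

gcd(6391, 2912) = 7.
7 divides -595, so solutions exist.
By Bézout, 2912·(-248) + 6391·(113) = 7.
Scale by -595/7 = -85: (m₀, n₀) = (21080, -9605).
General solution: m = 21080 + 913t, n = -9605 - 416t for integer t.
m ≥ 0: smallest is 21080 mod 913 = 81 (at t = -23), with n = -37.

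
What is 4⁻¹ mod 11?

3

gcd(11, 4):
  11 = 2×4 + 3
  4 = 1×3 + 1
  3 = 3×1
so gcd(11, 4) = 1.
Back-substitute for Bézout coefficients:
  1 = 4 - 1×3
  ... = 4×(3) + 11×(-1)
So 4×3 ≡ 1 (mod 11), and 3 mod 11 = 3.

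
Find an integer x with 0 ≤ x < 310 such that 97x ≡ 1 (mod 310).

gcd(310, 97):
  310 = 3*97 + 19
  97 = 5*19 + 2
  19 = 9*2 + 1
  2 = 2*1
so gcd(310, 97) = 1.
Back-substitute for Bézout coefficients:
  1 = 19 - 9*2
  ... = 97*(-147) + 310*(46)
So 97*-147 ≡ 1 (mod 310), and -147 mod 310 = 163.

163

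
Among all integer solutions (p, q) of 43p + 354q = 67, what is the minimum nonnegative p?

gcd(354, 43) = 1.
1 divides 67, so solutions exist.
By Bézout, 43·(-107) + 354·(13) = 1.
Scale by 67/1 = 67: (p₀, q₀) = (-7169, 871).
General solution: p = -7169 + 354t, q = 871 - 43t for integer t.
p ≥ 0: smallest is -7169 mod 354 = 265 (at t = 21), with q = -32.

265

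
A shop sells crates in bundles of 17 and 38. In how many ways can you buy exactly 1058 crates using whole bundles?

2

Need nonnegative integers with 17j + 38k = 1058.
gcd(17, 38) = 1, and 17·(9) + 38·(-4) = 1.
So (j₀, k₀) = (9522, -4232); general j = 9522 + 38t, k = -4232 - 17t.
j ≥ 0 ⇒ t ≥ -250; k ≥ 0 ⇒ t ≤ -249. That's 2 values of t.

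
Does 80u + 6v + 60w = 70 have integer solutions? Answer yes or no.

gcd(80, 6) = 2  (80 = 13×6 + 2, 6 = 3×2).
gcd(2, 60) = 2.
2 divides 70, so integer solutions exist.

yes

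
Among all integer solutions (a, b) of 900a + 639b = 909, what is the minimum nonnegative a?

gcd(900, 639):
  900 = 1*639 + 261
  639 = 2*261 + 117
  261 = 2*117 + 27
  117 = 4*27 + 9
  27 = 3*9
so gcd(900, 639) = 9.
9 divides 909, so solutions exist.
Back-substitute for Bézout coefficients:
  9 = 117 - 4*27
  ... = 900*(-22) + 639*(31)
Scale by 909/9 = 101: (a₀, b₀) = (-2222, 3131).
General solution: a = -2222 + 71t, b = 3131 - 100t for integer t.
a ≥ 0: smallest is -2222 mod 71 = 50 (at t = 32), with b = -69.

50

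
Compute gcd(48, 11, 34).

1

gcd(48, 11) = 1.
gcd(1, 34) = 1.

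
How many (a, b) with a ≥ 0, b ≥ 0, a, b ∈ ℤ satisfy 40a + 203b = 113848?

14

gcd(203, 40) = 1.
By Bézout, 40·(66) + 203·(-13) = 1.
One solution: (126, 536).
General: a = 126 + 203t, b = 536 - 40t.
a ≥ 0 ⇒ t ≥ 0; b ≥ 0 ⇒ t ≤ 13. So t ∈ [0, 13]: 14 solutions.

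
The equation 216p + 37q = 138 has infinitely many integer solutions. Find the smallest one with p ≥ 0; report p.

14

gcd(216, 37):
  216 = 5*37 + 31
  37 = 1*31 + 6
  31 = 5*6 + 1
  6 = 6*1
so gcd(216, 37) = 1.
1 divides 138, so solutions exist.
Back-substitute for Bézout coefficients:
  1 = 31 - 5*6
  ... = 216*(6) + 37*(-35)
Scale by 138/1 = 138: (p₀, q₀) = (828, -4830).
General solution: p = 828 + 37t, q = -4830 - 216t for integer t.
p ≥ 0: smallest is 828 mod 37 = 14 (at t = -22), with q = -78.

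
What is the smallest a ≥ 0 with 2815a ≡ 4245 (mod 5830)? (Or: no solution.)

gcd(5830, 2815) = 5  (5830 = 2×2815 + 200, 2815 = 14×200 + 15, 200 = 13×15 + 5, 15 = 3×5).
5 divides 4245, so solutions exist.
Back-substituting, 2815×(-379) + 5830×(183) = 5.
So 2815×(-379) ≡ 5 (mod 5830); multiply by 849: a ≡ -321771 (mod 1166).
Smallest nonnegative: a = -321771 mod 1166 = 45.

45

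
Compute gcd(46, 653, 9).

1

gcd(653, 46):
  653 = 14*46 + 9
  46 = 5*9 + 1
  9 = 9*1
so gcd(653, 46) = 1.
gcd(1, 9) = 1.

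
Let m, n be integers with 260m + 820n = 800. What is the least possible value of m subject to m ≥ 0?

gcd(820, 260) = 20.
20 divides 800, so solutions exist.
By Bézout, 260×(19) + 820×(-6) = 20.
Scale by 800/20 = 40: (m₀, n₀) = (760, -240).
General solution: m = 760 + 41t, n = -240 - 13t for integer t.
m ≥ 0: smallest is 760 mod 41 = 22 (at t = -18), with n = -6.

22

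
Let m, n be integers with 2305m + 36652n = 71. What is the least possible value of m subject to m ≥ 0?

gcd(36652, 2305) = 1  (36652 = 15*2305 + 2077, 2305 = 1*2077 + 228, 2077 = 9*228 + 25, 228 = 9*25 + 3, 25 = 8*3 + 1, 3 = 3*1).
1 divides 71, so solutions exist.
Back-substituting, 2305*(-11735) + 36652*(738) = 1.
Scale by 71/1 = 71: (m₀, n₀) = (-833185, 52398).
General solution: m = -833185 + 36652t, n = 52398 - 2305t for integer t.
m ≥ 0: smallest is -833185 mod 36652 = 9811 (at t = 23), with n = -617.

9811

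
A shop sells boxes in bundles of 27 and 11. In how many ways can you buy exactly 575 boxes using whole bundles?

2

Need nonnegative integers with 27j + 11k = 575.
gcd(27, 11) = 1, and 27·(-2) + 11·(5) = 1.
So (j₀, k₀) = (-1150, 2875); general j = -1150 + 11t, k = 2875 - 27t.
j ≥ 0 ⇒ t ≥ 105; k ≥ 0 ⇒ t ≤ 106. That's 2 values of t.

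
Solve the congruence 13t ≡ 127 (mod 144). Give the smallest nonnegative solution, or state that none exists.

gcd(144, 13):
  144 = 11×13 + 1
  13 = 13×1
so gcd(144, 13) = 1.
1 divides 127, so solutions exist.
Back-substitute for Bézout coefficients:
  1 = 144 - 11×13
  ... = 13×(-11) + 144×(1)
So 13×(-11) ≡ 1 (mod 144); multiply by 127: t ≡ -1397 (mod 144).
Smallest nonnegative: t = -1397 mod 144 = 43.

43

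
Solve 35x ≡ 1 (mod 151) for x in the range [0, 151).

gcd(151, 35) = 1  (151 = 4×35 + 11, 35 = 3×11 + 2, 11 = 5×2 + 1, 2 = 2×1).
Back-substituting, 35×(-69) + 151×(16) = 1.
So 35×-69 ≡ 1 (mod 151), and -69 mod 151 = 82.

82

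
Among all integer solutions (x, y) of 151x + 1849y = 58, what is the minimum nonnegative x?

gcd(1849, 151):
  1849 = 12·151 + 37
  151 = 4·37 + 3
  37 = 12·3 + 1
  3 = 3·1
so gcd(1849, 151) = 1.
1 divides 58, so solutions exist.
Back-substitute for Bézout coefficients:
  1 = 37 - 12·3
  ... = 151·(-600) + 1849·(49)
Scale by 58/1 = 58: (x₀, y₀) = (-34800, 2842).
General solution: x = -34800 + 1849t, y = 2842 - 151t for integer t.
x ≥ 0: smallest is -34800 mod 1849 = 331 (at t = 19), with y = -27.

331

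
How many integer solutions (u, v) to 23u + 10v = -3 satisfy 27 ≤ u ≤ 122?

gcd(23, 10) = 1  (23 = 2×10 + 3, 10 = 3×3 + 1, 3 = 3×1).
Back-substituting, 23×(-3) + 10×(7) = 1.
Scale by -3: particular solution (9, -21); reduce u mod 10: (9, -21).
General solution: u = 9 + 10t, v = -21 - 23t for integer t.
27 ≤ 9 + 10t ≤ 122 gives t ∈ [2, 11], which is 10 values.

10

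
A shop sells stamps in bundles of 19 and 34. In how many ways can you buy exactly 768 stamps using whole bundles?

Need nonnegative integers with 19j + 34k = 768.
gcd(19, 34) = 1, and 19·(9) + 34·(-5) = 1.
So (j₀, k₀) = (6912, -3840); general j = 6912 + 34t, k = -3840 - 19t.
j ≥ 0 ⇒ t ≥ -203; k ≥ 0 ⇒ t ≤ -203. That's 1 value of t.

1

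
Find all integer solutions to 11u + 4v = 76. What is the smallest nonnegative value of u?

0

gcd(11, 4):
  11 = 2×4 + 3
  4 = 1×3 + 1
  3 = 3×1
so gcd(11, 4) = 1.
1 divides 76, so solutions exist.
Back-substitute for Bézout coefficients:
  1 = 4 - 1×3
  ... = 11×(-1) + 4×(3)
Scale by 76/1 = 76: (u₀, v₀) = (-76, 228).
General solution: u = -76 + 4t, v = 228 - 11t for integer t.
u ≥ 0: smallest is -76 mod 4 = 0 (at t = 19), with v = 19.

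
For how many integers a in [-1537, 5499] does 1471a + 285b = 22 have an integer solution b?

24

gcd(1471, 285) = 1  (1471 = 5*285 + 46, 285 = 6*46 + 9, 46 = 5*9 + 1, 9 = 9*1).
Back-substituting, 1471*(31) + 285*(-160) = 1.
Scale by 22: particular solution (682, -3520); reduce a mod 285: (112, -578).
General solution: a = 112 + 285t, b = -578 - 1471t for integer t.
-1537 ≤ 112 + 285t ≤ 5499 gives t ∈ [-5, 18], which is 24 values.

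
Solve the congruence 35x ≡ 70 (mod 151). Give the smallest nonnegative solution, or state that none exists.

gcd(151, 35):
  151 = 4*35 + 11
  35 = 3*11 + 2
  11 = 5*2 + 1
  2 = 2*1
so gcd(151, 35) = 1.
1 divides 70, so solutions exist.
Back-substitute for Bézout coefficients:
  1 = 11 - 5*2
  ... = 35*(-69) + 151*(16)
So 35*(-69) ≡ 1 (mod 151); multiply by 70: x ≡ -4830 (mod 151).
Smallest nonnegative: x = -4830 mod 151 = 2.

2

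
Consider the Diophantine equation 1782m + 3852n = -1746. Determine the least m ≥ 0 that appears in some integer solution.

79

gcd(3852, 1782):
  3852 = 2×1782 + 288
  1782 = 6×288 + 54
  288 = 5×54 + 18
  54 = 3×18
so gcd(3852, 1782) = 18.
18 divides -1746, so solutions exist.
Back-substitute for Bézout coefficients:
  18 = 288 - 5×54
  ... = 1782×(-67) + 3852×(31)
Scale by -1746/18 = -97: (m₀, n₀) = (6499, -3007).
General solution: m = 6499 + 214t, n = -3007 - 99t for integer t.
m ≥ 0: smallest is 6499 mod 214 = 79 (at t = -30), with n = -37.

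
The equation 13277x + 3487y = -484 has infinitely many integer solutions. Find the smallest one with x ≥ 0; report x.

gcd(13277, 3487):
  13277 = 3·3487 + 2816
  3487 = 1·2816 + 671
  2816 = 4·671 + 132
  671 = 5·132 + 11
  132 = 12·11
so gcd(13277, 3487) = 11.
11 divides -484, so solutions exist.
Back-substitute for Bézout coefficients:
  11 = 671 - 5·132
  ... = 13277·(-26) + 3487·(99)
Scale by -484/11 = -44: (x₀, y₀) = (1144, -4356).
General solution: x = 1144 + 317t, y = -4356 - 1207t for integer t.
x ≥ 0: smallest is 1144 mod 317 = 193 (at t = -3), with y = -735.

193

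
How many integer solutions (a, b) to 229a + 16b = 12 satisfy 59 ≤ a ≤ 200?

gcd(229, 16):
  229 = 14×16 + 5
  16 = 3×5 + 1
  5 = 5×1
so gcd(229, 16) = 1.
Back-substitute for Bézout coefficients:
  1 = 16 - 3×5
  ... = 229×(-3) + 16×(43)
Scale by 12: particular solution (-36, 516); reduce a mod 16: (12, -171).
General solution: a = 12 + 16t, b = -171 - 229t for integer t.
59 ≤ 12 + 16t ≤ 200 gives t ∈ [3, 11], which is 9 values.

9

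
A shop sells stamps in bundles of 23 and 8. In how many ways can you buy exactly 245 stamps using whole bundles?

1

Need nonnegative integers with 23j + 8k = 245.
gcd(23, 8) = 1, and 23·(-1) + 8·(3) = 1.
So (j₀, k₀) = (-245, 735); general j = -245 + 8t, k = 735 - 23t.
j ≥ 0 ⇒ t ≥ 31; k ≥ 0 ⇒ t ≤ 31. That's 1 value of t.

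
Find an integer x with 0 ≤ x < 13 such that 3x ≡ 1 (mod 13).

gcd(13, 3) = 1.
By Bézout, 3*(-4) + 13*(1) = 1.
So 3*-4 ≡ 1 (mod 13), and -4 mod 13 = 9.

9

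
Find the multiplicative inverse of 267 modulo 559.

gcd(559, 267):
  559 = 2×267 + 25
  267 = 10×25 + 17
  25 = 1×17 + 8
  17 = 2×8 + 1
  8 = 8×1
so gcd(559, 267) = 1.
Back-substitute for Bézout coefficients:
  1 = 17 - 2×8
  ... = 267×(67) + 559×(-32)
So 267×67 ≡ 1 (mod 559), and 67 mod 559 = 67.

67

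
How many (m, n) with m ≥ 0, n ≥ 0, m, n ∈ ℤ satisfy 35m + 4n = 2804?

gcd(35, 4):
  35 = 8·4 + 3
  4 = 1·3 + 1
  3 = 3·1
so gcd(35, 4) = 1.
Back-substitute for Bézout coefficients:
  1 = 4 - 1·3
  ... = 35·(-1) + 4·(9)
Scale by 2804: one solution is (-2804, 25236). Reduce m mod 4: (0, 701).
General: m = 0 + 4t, n = 701 - 35t.
m ≥ 0 ⇒ t ≥ 0; n ≥ 0 ⇒ t ≤ 20. So t ∈ [0, 20]: 21 solutions.

21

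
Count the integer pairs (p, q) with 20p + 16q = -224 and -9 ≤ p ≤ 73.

21

gcd(20, 16):
  20 = 1×16 + 4
  16 = 4×4
so gcd(20, 16) = 4.
Back-substitute for Bézout coefficients:
  4 = 20 - 1×16
  ... = 20×(1) + 16×(-1)
Scale by -56: particular solution (-56, 56); reduce p mod 4: (0, -14).
General solution: p = 0 + 4t, q = -14 - 5t for integer t.
-9 ≤ 0 + 4t ≤ 73 gives t ∈ [-2, 18], which is 21 values.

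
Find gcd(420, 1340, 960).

gcd(1340, 420):
  1340 = 3*420 + 80
  420 = 5*80 + 20
  80 = 4*20
so gcd(1340, 420) = 20.
gcd(20, 960) = 20.

20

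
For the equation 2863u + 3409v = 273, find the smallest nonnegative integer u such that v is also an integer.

gcd(3409, 2863):
  3409 = 1*2863 + 546
  2863 = 5*546 + 133
  546 = 4*133 + 14
  133 = 9*14 + 7
  14 = 2*7
so gcd(3409, 2863) = 7.
7 divides 273, so solutions exist.
Back-substitute for Bézout coefficients:
  7 = 133 - 9*14
  ... = 2863*(231) + 3409*(-194)
Scale by 273/7 = 39: (u₀, v₀) = (9009, -7566).
General solution: u = 9009 + 487t, v = -7566 - 409t for integer t.
u ≥ 0: smallest is 9009 mod 487 = 243 (at t = -18), with v = -204.

243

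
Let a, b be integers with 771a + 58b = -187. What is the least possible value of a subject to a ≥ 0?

gcd(771, 58):
  771 = 13·58 + 17
  58 = 3·17 + 7
  17 = 2·7 + 3
  7 = 2·3 + 1
  3 = 3·1
so gcd(771, 58) = 1.
1 divides -187, so solutions exist.
Back-substitute for Bézout coefficients:
  1 = 7 - 2·3
  ... = 771·(-17) + 58·(226)
Scale by -187/1 = -187: (a₀, b₀) = (3179, -42262).
General solution: a = 3179 + 58t, b = -42262 - 771t for integer t.
a ≥ 0: smallest is 3179 mod 58 = 47 (at t = -54), with b = -628.

47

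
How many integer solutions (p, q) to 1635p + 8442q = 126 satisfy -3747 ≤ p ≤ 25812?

gcd(8442, 1635) = 3.
By Bézout, 1635×(-253) + 8442×(49) = 3.
Particular solution: (630, -122).
General solution: p = 630 + 2814t, q = -122 - 545t for integer t.
-3747 ≤ 630 + 2814t ≤ 25812 gives t ∈ [-1, 8], which is 10 values.

10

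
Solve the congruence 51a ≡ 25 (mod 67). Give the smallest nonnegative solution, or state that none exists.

11

gcd(67, 51) = 1.
1 divides 25, so solutions exist.
By Bézout, 51×(-21) + 67×(16) = 1.
So 51×(-21) ≡ 1 (mod 67); multiply by 25: a ≡ -525 (mod 67).
Smallest nonnegative: a = -525 mod 67 = 11.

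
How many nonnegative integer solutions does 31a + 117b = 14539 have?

gcd(117, 31):
  117 = 3*31 + 24
  31 = 1*24 + 7
  24 = 3*7 + 3
  7 = 2*3 + 1
  3 = 3*1
so gcd(117, 31) = 1.
Back-substitute for Bézout coefficients:
  1 = 7 - 2*3
  ... = 31*(34) + 117*(-9)
Scale by 14539: one solution is (494326, -130851). Reduce a mod 117: (1, 124).
General: a = 1 + 117t, b = 124 - 31t.
a ≥ 0 ⇒ t ≥ 0; b ≥ 0 ⇒ t ≤ 4. So t ∈ [0, 4]: 5 solutions.

5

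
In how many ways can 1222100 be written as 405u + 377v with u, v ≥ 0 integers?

gcd(405, 377) = 1.
By Bézout, 405·(-175) + 377·(188) = 1.
One solution: (76, 3160).
General: u = 76 + 377t, v = 3160 - 405t.
u ≥ 0 ⇒ t ≥ 0; v ≥ 0 ⇒ t ≤ 7. So t ∈ [0, 7]: 8 solutions.

8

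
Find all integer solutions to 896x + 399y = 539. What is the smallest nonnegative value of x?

gcd(896, 399):
  896 = 2×399 + 98
  399 = 4×98 + 7
  98 = 14×7
so gcd(896, 399) = 7.
7 divides 539, so solutions exist.
Back-substitute for Bézout coefficients:
  7 = 399 - 4×98
  ... = 896×(-4) + 399×(9)
Scale by 539/7 = 77: (x₀, y₀) = (-308, 693).
General solution: x = -308 + 57t, y = 693 - 128t for integer t.
x ≥ 0: smallest is -308 mod 57 = 34 (at t = 6), with y = -75.

34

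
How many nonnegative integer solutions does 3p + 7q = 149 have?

7

gcd(7, 3):
  7 = 2*3 + 1
  3 = 3*1
so gcd(7, 3) = 1.
Back-substitute for Bézout coefficients:
  1 = 7 - 2*3
  ... = 3*(-2) + 7*(1)
Scale by 149: one solution is (-298, 149). Reduce p mod 7: (3, 20).
General: p = 3 + 7t, q = 20 - 3t.
p ≥ 0 ⇒ t ≥ 0; q ≥ 0 ⇒ t ≤ 6. So t ∈ [0, 6]: 7 solutions.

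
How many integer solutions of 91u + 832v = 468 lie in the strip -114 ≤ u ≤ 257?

6

gcd(832, 91):
  832 = 9*91 + 13
  91 = 7*13
so gcd(832, 91) = 13.
Back-substitute for Bézout coefficients:
  13 = 832 - 9*91
  ... = 91*(-9) + 832*(1)
Scale by 36: particular solution (-324, 36); reduce u mod 64: (60, -6).
General solution: u = 60 + 64t, v = -6 - 7t for integer t.
-114 ≤ 60 + 64t ≤ 257 gives t ∈ [-2, 3], which is 6 values.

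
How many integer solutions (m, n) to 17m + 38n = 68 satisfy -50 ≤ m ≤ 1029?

28

gcd(38, 17) = 1.
By Bézout, 17·(9) + 38·(-4) = 1.
Particular solution: (4, 0).
General solution: m = 4 + 38t, n = 0 - 17t for integer t.
-50 ≤ 4 + 38t ≤ 1029 gives t ∈ [-1, 26], which is 28 values.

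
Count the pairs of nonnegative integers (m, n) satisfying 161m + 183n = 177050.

6

gcd(183, 161):
  183 = 1·161 + 22
  161 = 7·22 + 7
  22 = 3·7 + 1
  7 = 7·1
so gcd(183, 161) = 1.
Back-substitute for Bézout coefficients:
  1 = 22 - 3·7
  ... = 161·(-25) + 183·(22)
Scale by 177050: one solution is (-4426250, 3895100). Reduce m mod 183: (154, 832).
General: m = 154 + 183t, n = 832 - 161t.
m ≥ 0 ⇒ t ≥ 0; n ≥ 0 ⇒ t ≤ 5. So t ∈ [0, 5]: 6 solutions.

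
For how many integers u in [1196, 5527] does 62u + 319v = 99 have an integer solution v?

14

gcd(319, 62):
  319 = 5×62 + 9
  62 = 6×9 + 8
  9 = 1×8 + 1
  8 = 8×1
so gcd(319, 62) = 1.
Back-substitute for Bézout coefficients:
  1 = 9 - 1×8
  ... = 62×(-36) + 319×(7)
Scale by 99: particular solution (-3564, 693); reduce u mod 319: (264, -51).
General solution: u = 264 + 319t, v = -51 - 62t for integer t.
1196 ≤ 264 + 319t ≤ 5527 gives t ∈ [3, 16], which is 14 values.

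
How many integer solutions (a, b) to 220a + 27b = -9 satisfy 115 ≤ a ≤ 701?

gcd(220, 27) = 1  (220 = 8×27 + 4, 27 = 6×4 + 3, 4 = 1×3 + 1, 3 = 3×1).
Back-substituting, 220×(7) + 27×(-57) = 1.
Scale by -9: particular solution (-63, 513); reduce a mod 27: (18, -147).
General solution: a = 18 + 27t, b = -147 - 220t for integer t.
115 ≤ 18 + 27t ≤ 701 gives t ∈ [4, 25], which is 22 values.

22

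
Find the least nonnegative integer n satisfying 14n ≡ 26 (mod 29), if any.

gcd(29, 14) = 1  (29 = 2·14 + 1, 14 = 14·1).
1 divides 26, so solutions exist.
Back-substituting, 14·(-2) + 29·(1) = 1.
So 14·(-2) ≡ 1 (mod 29); multiply by 26: n ≡ -52 (mod 29).
Smallest nonnegative: n = -52 mod 29 = 6.

6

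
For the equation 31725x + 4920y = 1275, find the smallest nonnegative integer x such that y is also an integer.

159

gcd(31725, 4920) = 15.
15 divides 1275, so solutions exist.
By Bézout, 31725·(-29) + 4920·(187) = 15.
Scale by 1275/15 = 85: (x₀, y₀) = (-2465, 15895).
General solution: x = -2465 + 328t, y = 15895 - 2115t for integer t.
x ≥ 0: smallest is -2465 mod 328 = 159 (at t = 8), with y = -1025.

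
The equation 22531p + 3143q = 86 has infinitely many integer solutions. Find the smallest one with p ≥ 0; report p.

gcd(22531, 3143) = 1  (22531 = 7·3143 + 530, 3143 = 5·530 + 493, 530 = 1·493 + 37, 493 = 13·37 + 12, 37 = 3·12 + 1, 12 = 12·1).
1 divides 86, so solutions exist.
Back-substituting, 22531·(255) + 3143·(-1828) = 1.
Scale by 86/1 = 86: (p₀, q₀) = (21930, -157208).
General solution: p = 21930 + 3143t, q = -157208 - 22531t for integer t.
p ≥ 0: smallest is 21930 mod 3143 = 3072 (at t = -6), with q = -22022.

3072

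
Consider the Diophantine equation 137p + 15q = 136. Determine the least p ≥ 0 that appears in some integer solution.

gcd(137, 15):
  137 = 9*15 + 2
  15 = 7*2 + 1
  2 = 2*1
so gcd(137, 15) = 1.
1 divides 136, so solutions exist.
Back-substitute for Bézout coefficients:
  1 = 15 - 7*2
  ... = 137*(-7) + 15*(64)
Scale by 136/1 = 136: (p₀, q₀) = (-952, 8704).
General solution: p = -952 + 15t, q = 8704 - 137t for integer t.
p ≥ 0: smallest is -952 mod 15 = 8 (at t = 64), with q = -64.

8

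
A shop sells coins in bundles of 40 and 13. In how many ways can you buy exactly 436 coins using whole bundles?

1

Need nonnegative integers with 40j + 13k = 436.
gcd(40, 13) = 1, and 40·(1) + 13·(-3) = 1.
So (j₀, k₀) = (436, -1308); general j = 436 + 13t, k = -1308 - 40t.
j ≥ 0 ⇒ t ≥ -33; k ≥ 0 ⇒ t ≤ -33. That's 1 value of t.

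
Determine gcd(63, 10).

1

gcd(63, 10):
  63 = 6*10 + 3
  10 = 3*3 + 1
  3 = 3*1
so gcd(63, 10) = 1.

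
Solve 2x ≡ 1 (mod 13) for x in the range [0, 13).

gcd(13, 2) = 1.
By Bézout, 2*(-6) + 13*(1) = 1.
So 2*-6 ≡ 1 (mod 13), and -6 mod 13 = 7.

7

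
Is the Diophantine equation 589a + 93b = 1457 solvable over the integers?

yes

gcd(589, 93) = 31  (589 = 6*93 + 31, 93 = 3*31).
31 divides 1457, so integer solutions exist.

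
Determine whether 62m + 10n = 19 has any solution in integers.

no

gcd(62, 10):
  62 = 6×10 + 2
  10 = 5×2
so gcd(62, 10) = 2.
2 does not divide 19 (remainder 1), so no integer solutions.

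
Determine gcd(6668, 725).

1

gcd(6668, 725):
  6668 = 9×725 + 143
  725 = 5×143 + 10
  143 = 14×10 + 3
  10 = 3×3 + 1
  3 = 3×1
so gcd(6668, 725) = 1.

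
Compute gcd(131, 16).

1

gcd(131, 16):
  131 = 8×16 + 3
  16 = 5×3 + 1
  3 = 3×1
so gcd(131, 16) = 1.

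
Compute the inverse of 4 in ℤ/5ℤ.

gcd(5, 4):
  5 = 1·4 + 1
  4 = 4·1
so gcd(5, 4) = 1.
Back-substitute for Bézout coefficients:
  1 = 5 - 1·4
  ... = 4·(-1) + 5·(1)
So 4·-1 ≡ 1 (mod 5), and -1 mod 5 = 4.

4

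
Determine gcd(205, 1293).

1

gcd(1293, 205) = 1  (1293 = 6×205 + 63, 205 = 3×63 + 16, 63 = 3×16 + 15, 16 = 1×15 + 1, 15 = 15×1).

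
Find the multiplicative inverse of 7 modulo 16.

gcd(16, 7) = 1  (16 = 2*7 + 2, 7 = 3*2 + 1, 2 = 2*1).
Back-substituting, 7*(7) + 16*(-3) = 1.
So 7*7 ≡ 1 (mod 16), and 7 mod 16 = 7.

7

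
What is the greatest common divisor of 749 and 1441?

gcd(1441, 749):
  1441 = 1·749 + 692
  749 = 1·692 + 57
  692 = 12·57 + 8
  57 = 7·8 + 1
  8 = 8·1
so gcd(1441, 749) = 1.

1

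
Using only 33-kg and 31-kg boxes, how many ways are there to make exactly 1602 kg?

Need nonnegative integers with 33j + 31k = 1602.
gcd(33, 31) = 1, and 33·(-15) + 31·(16) = 1.
So (j₀, k₀) = (-24030, 25632); general j = -24030 + 31t, k = 25632 - 33t.
j ≥ 0 ⇒ t ≥ 776; k ≥ 0 ⇒ t ≤ 776. That's 1 value of t.

1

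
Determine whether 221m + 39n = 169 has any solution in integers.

gcd(221, 39) = 13  (221 = 5×39 + 26, 39 = 1×26 + 13, 26 = 2×13).
13 divides 169, so integer solutions exist.

yes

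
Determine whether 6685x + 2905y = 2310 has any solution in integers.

gcd(6685, 2905) = 35.
35 divides 2310, so integer solutions exist.

yes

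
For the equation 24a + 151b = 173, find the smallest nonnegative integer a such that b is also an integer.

89

gcd(151, 24):
  151 = 6·24 + 7
  24 = 3·7 + 3
  7 = 2·3 + 1
  3 = 3·1
so gcd(151, 24) = 1.
1 divides 173, so solutions exist.
Back-substitute for Bézout coefficients:
  1 = 7 - 2·3
  ... = 24·(-44) + 151·(7)
Scale by 173/1 = 173: (a₀, b₀) = (-7612, 1211).
General solution: a = -7612 + 151t, b = 1211 - 24t for integer t.
a ≥ 0: smallest is -7612 mod 151 = 89 (at t = 51), with b = -13.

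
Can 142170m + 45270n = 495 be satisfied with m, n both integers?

no

gcd(142170, 45270) = 30  (142170 = 3*45270 + 6360, 45270 = 7*6360 + 750, 6360 = 8*750 + 360, 750 = 2*360 + 30, 360 = 12*30).
30 does not divide 495 (remainder 15), so no integer solutions.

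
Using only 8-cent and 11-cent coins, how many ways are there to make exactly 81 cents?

1

Need nonnegative integers with 8j + 11k = 81.
gcd(8, 11) = 1, and 8·(-4) + 11·(3) = 1.
So (j₀, k₀) = (-324, 243); general j = -324 + 11t, k = 243 - 8t.
j ≥ 0 ⇒ t ≥ 30; k ≥ 0 ⇒ t ≤ 30. That's 1 value of t.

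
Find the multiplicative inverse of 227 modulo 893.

gcd(893, 227) = 1.
By Bézout, 227*(417) + 893*(-106) = 1.
So 227*417 ≡ 1 (mod 893), and 417 mod 893 = 417.

417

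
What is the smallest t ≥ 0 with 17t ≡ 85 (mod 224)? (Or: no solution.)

5

gcd(224, 17) = 1.
1 divides 85, so solutions exist.
By Bézout, 17×(-79) + 224×(6) = 1.
So 17×(-79) ≡ 1 (mod 224); multiply by 85: t ≡ -6715 (mod 224).
Smallest nonnegative: t = -6715 mod 224 = 5.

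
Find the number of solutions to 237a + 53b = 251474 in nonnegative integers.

gcd(237, 53) = 1.
By Bézout, 237*(17) + 53*(-76) = 1.
One solution: (25, 4633).
General: a = 25 + 53t, b = 4633 - 237t.
a ≥ 0 ⇒ t ≥ 0; b ≥ 0 ⇒ t ≤ 19. So t ∈ [0, 19]: 20 solutions.

20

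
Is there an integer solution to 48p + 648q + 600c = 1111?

no

gcd(648, 48) = 24  (648 = 13×48 + 24, 48 = 2×24).
gcd(24, 600) = 24.
24 does not divide 1111 (remainder 7), so no integer solutions.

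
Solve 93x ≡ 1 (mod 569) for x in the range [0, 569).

gcd(569, 93) = 1  (569 = 6·93 + 11, 93 = 8·11 + 5, 11 = 2·5 + 1, 5 = 5·1).
Back-substituting, 93·(-104) + 569·(17) = 1.
So 93·-104 ≡ 1 (mod 569), and -104 mod 569 = 465.

465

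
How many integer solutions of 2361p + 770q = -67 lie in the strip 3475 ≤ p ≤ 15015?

gcd(2361, 770) = 1.
By Bézout, 2361×(151) + 770×(-463) = 1.
Particular solution: (663, -2033).
General solution: p = 663 + 770t, q = -2033 - 2361t for integer t.
3475 ≤ 663 + 770t ≤ 15015 gives t ∈ [4, 18], which is 15 values.

15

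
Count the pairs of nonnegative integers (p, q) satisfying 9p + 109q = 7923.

8

gcd(109, 9) = 1.
By Bézout, 9×(-12) + 109×(1) = 1.
One solution: (81, 66).
General: p = 81 + 109t, q = 66 - 9t.
p ≥ 0 ⇒ t ≥ 0; q ≥ 0 ⇒ t ≤ 7. So t ∈ [0, 7]: 8 solutions.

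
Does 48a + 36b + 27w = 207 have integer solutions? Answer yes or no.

gcd(48, 36):
  48 = 1·36 + 12
  36 = 3·12
so gcd(48, 36) = 12.
gcd(12, 27) = 3.
3 divides 207, so integer solutions exist.

yes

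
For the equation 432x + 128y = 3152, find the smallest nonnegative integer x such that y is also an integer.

7

gcd(432, 128):
  432 = 3×128 + 48
  128 = 2×48 + 32
  48 = 1×32 + 16
  32 = 2×16
so gcd(432, 128) = 16.
16 divides 3152, so solutions exist.
Back-substitute for Bézout coefficients:
  16 = 48 - 1×32
  ... = 432×(3) + 128×(-10)
Scale by 3152/16 = 197: (x₀, y₀) = (591, -1970).
General solution: x = 591 + 8t, y = -1970 - 27t for integer t.
x ≥ 0: smallest is 591 mod 8 = 7 (at t = -73), with y = 1.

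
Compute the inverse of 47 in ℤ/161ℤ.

24

gcd(161, 47) = 1.
By Bézout, 47×(24) + 161×(-7) = 1.
So 47×24 ≡ 1 (mod 161), and 24 mod 161 = 24.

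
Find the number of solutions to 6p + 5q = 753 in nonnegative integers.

25

gcd(6, 5):
  6 = 1·5 + 1
  5 = 5·1
so gcd(6, 5) = 1.
Back-substitute for Bézout coefficients:
  1 = 6 - 1·5
  ... = 6·(1) + 5·(-1)
Scale by 753: one solution is (753, -753). Reduce p mod 5: (3, 147).
General: p = 3 + 5t, q = 147 - 6t.
p ≥ 0 ⇒ t ≥ 0; q ≥ 0 ⇒ t ≤ 24. So t ∈ [0, 24]: 25 solutions.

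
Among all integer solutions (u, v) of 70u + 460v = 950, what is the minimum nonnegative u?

gcd(460, 70) = 10.
10 divides 950, so solutions exist.
By Bézout, 70*(-13) + 460*(2) = 10.
Scale by 950/10 = 95: (u₀, v₀) = (-1235, 190).
General solution: u = -1235 + 46t, v = 190 - 7t for integer t.
u ≥ 0: smallest is -1235 mod 46 = 7 (at t = 27), with v = 1.

7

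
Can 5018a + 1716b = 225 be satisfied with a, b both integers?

no

gcd(5018, 1716) = 26  (5018 = 2×1716 + 1586, 1716 = 1×1586 + 130, 1586 = 12×130 + 26, 130 = 5×26).
26 does not divide 225 (remainder 17), so no integer solutions.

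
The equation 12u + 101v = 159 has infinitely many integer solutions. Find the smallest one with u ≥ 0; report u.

89

gcd(101, 12):
  101 = 8·12 + 5
  12 = 2·5 + 2
  5 = 2·2 + 1
  2 = 2·1
so gcd(101, 12) = 1.
1 divides 159, so solutions exist.
Back-substitute for Bézout coefficients:
  1 = 5 - 2·2
  ... = 12·(-42) + 101·(5)
Scale by 159/1 = 159: (u₀, v₀) = (-6678, 795).
General solution: u = -6678 + 101t, v = 795 - 12t for integer t.
u ≥ 0: smallest is -6678 mod 101 = 89 (at t = 67), with v = -9.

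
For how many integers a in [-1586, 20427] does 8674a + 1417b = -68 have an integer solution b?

gcd(8674, 1417) = 1  (8674 = 6*1417 + 172, 1417 = 8*172 + 41, 172 = 4*41 + 8, 41 = 5*8 + 1, 8 = 8*1).
Back-substituting, 8674*(-173) + 1417*(1059) = 1.
Scale by -68: particular solution (11764, -72012); reduce a mod 1417: (428, -2620).
General solution: a = 428 + 1417t, b = -2620 - 8674t for integer t.
-1586 ≤ 428 + 1417t ≤ 20427 gives t ∈ [-1, 14], which is 16 values.

16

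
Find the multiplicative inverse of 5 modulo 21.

gcd(21, 5):
  21 = 4*5 + 1
  5 = 5*1
so gcd(21, 5) = 1.
Back-substitute for Bézout coefficients:
  1 = 21 - 4*5
  ... = 5*(-4) + 21*(1)
So 5*-4 ≡ 1 (mod 21), and -4 mod 21 = 17.

17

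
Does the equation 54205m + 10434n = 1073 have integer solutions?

gcd(54205, 10434) = 37  (54205 = 5×10434 + 2035, 10434 = 5×2035 + 259, 2035 = 7×259 + 222, 259 = 1×222 + 37, 222 = 6×37).
37 divides 1073, so integer solutions exist.

yes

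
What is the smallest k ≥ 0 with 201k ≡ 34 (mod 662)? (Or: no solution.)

gcd(662, 201) = 1  (662 = 3*201 + 59, 201 = 3*59 + 24, 59 = 2*24 + 11, 24 = 2*11 + 2, 11 = 5*2 + 1, 2 = 2*1).
1 divides 34, so solutions exist.
Back-substituting, 201*(-303) + 662*(92) = 1.
So 201*(-303) ≡ 1 (mod 662); multiply by 34: k ≡ -10302 (mod 662).
Smallest nonnegative: k = -10302 mod 662 = 290.

290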